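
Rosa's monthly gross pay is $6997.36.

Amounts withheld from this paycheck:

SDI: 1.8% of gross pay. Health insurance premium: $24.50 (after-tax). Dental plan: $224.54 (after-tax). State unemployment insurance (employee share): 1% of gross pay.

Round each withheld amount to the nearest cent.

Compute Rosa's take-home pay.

$6552.40

State unemployment insurance (employee share): $6997.36 × 0.01 = $69.97
SDI: $6997.36 × 0.018 = $125.95
Health insurance premium: $24.50
Dental plan: $224.54
Total deductions = $69.97 + $125.95 + $24.50 + $224.54 = $444.96
Net pay = $6997.36 − $444.96 = $6552.40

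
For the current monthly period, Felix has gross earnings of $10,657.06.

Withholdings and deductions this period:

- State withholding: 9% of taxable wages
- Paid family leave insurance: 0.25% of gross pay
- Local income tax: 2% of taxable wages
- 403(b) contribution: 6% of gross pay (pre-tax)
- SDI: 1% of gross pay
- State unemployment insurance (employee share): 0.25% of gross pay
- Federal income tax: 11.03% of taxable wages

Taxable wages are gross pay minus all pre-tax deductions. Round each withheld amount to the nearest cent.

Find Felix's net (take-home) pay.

403(b) contribution: $10,657.06 × 0.06 = $639.42
Taxable wages = $10,657.06 − $639.42 = $10,017.64
State withholding: $10,017.64 × 0.09 = $901.59
Local income tax: $10,017.64 × 0.02 = $200.35
Federal income tax: $10,017.64 × 0.1103 = $1,104.95
Paid family leave insurance: $10,657.06 × 0.0025 = $26.64
SDI: $10,657.06 × 0.01 = $106.57
State unemployment insurance (employee share): $10,657.06 × 0.0025 = $26.64
Total deductions = $639.42 + $901.59 + $200.35 + $1,104.95 + $26.64 + $106.57 + $26.64 = $3,006.16
Net pay = $10,657.06 − $3,006.16 = $7,650.90

$7,650.90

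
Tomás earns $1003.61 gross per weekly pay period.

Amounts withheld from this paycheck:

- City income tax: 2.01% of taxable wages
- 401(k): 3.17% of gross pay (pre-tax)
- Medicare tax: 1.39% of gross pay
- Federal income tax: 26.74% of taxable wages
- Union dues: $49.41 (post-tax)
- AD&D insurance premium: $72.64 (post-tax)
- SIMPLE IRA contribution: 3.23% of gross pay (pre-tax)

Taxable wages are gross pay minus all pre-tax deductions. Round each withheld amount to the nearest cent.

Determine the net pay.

$533.31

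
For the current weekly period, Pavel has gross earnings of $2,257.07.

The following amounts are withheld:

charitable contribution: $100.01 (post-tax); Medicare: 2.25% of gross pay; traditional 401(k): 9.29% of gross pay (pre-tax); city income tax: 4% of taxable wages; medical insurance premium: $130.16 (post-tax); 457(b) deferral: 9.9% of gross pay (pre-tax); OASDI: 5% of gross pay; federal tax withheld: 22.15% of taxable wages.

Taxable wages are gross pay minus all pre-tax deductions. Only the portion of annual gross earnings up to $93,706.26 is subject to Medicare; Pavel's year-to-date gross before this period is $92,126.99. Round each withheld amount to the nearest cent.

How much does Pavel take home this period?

457(b) deferral: $2,257.07 × 0.099 = $223.45
Traditional 401(k): $2,257.07 × 0.0929 = $209.68
Pre-tax total = $223.45 + $209.68 = $433.13
Taxable wages = $2,257.07 − $433.13 = $1,823.94
Federal tax withheld: $1,823.94 × 0.2215 = $404.00
City income tax: $1,823.94 × 0.04 = $72.96
OASDI: $2,257.07 × 0.05 = $112.85
Medicare: only $93,706.26 − $92,126.99 = $1,579.27 of this check is subject → $1,579.27 × 0.0225 = $35.53
Charitable contribution: $100.01
Medical insurance premium: $130.16
Total deductions = $223.45 + $209.68 + $404.00 + $72.96 + $112.85 + $35.53 + $100.01 + $130.16 = $1,288.64
Net pay = $2,257.07 − $1,288.64 = $968.43

$968.43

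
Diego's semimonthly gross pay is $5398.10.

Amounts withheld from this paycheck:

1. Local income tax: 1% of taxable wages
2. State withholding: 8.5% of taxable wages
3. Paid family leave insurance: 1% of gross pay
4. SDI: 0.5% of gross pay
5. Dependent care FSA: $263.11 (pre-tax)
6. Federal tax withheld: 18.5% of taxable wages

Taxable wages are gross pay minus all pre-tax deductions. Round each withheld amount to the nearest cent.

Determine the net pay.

Dependent care FSA: $263.11
Taxable wages = $5398.10 − $263.11 = $5134.99
State withholding: $5134.99 × 0.085 = $436.47
Local income tax: $5134.99 × 0.01 = $51.35
Federal tax withheld: $5134.99 × 0.185 = $949.97
Paid family leave insurance: $5398.10 × 0.01 = $53.98
SDI: $5398.10 × 0.005 = $26.99
Total deductions = $263.11 + $436.47 + $51.35 + $949.97 + $53.98 + $26.99 = $1781.87
Net pay = $5398.10 − $1781.87 = $3616.23

$3616.23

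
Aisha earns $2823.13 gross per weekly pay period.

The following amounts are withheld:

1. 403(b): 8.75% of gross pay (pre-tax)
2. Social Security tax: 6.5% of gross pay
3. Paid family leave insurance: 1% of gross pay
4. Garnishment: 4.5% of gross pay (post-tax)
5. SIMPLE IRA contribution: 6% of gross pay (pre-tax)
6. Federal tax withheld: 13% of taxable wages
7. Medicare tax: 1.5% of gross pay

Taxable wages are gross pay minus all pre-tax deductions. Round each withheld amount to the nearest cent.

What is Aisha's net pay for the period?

SIMPLE IRA contribution: $2823.13 × 0.06 = $169.39
403(b): $2823.13 × 0.0875 = $247.02
Pre-tax total = $169.39 + $247.02 = $416.41
Taxable wages = $2823.13 − $416.41 = $2406.72
Federal tax withheld: $2406.72 × 0.13 = $312.87
Medicare tax: $2823.13 × 0.015 = $42.35
Social Security tax: $2823.13 × 0.065 = $183.50
Paid family leave insurance: $2823.13 × 0.01 = $28.23
Garnishment: $2823.13 × 0.045 = $127.04
Total deductions = $169.39 + $247.02 + $312.87 + $42.35 + $183.50 + $28.23 + $127.04 = $1110.40
Net pay = $2823.13 − $1110.40 = $1712.73

$1712.73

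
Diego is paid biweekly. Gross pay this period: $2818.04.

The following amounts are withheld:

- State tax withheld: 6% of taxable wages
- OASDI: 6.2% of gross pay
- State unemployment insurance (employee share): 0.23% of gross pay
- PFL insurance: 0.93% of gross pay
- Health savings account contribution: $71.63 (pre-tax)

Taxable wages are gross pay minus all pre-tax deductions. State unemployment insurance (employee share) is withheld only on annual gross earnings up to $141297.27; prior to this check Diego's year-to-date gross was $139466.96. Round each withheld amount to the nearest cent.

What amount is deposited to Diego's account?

$2376.49

Health savings account contribution: $71.63
Taxable wages = $2818.04 − $71.63 = $2746.41
State tax withheld: $2746.41 × 0.06 = $164.78
State unemployment insurance (employee share): only $141297.27 − $139466.96 = $1830.31 of this check is subject → $1830.31 × 0.0023 = $4.21
OASDI: $2818.04 × 0.062 = $174.72
PFL insurance: $2818.04 × 0.0093 = $26.21
Total deductions = $71.63 + $164.78 + $4.21 + $174.72 + $26.21 = $441.55
Net pay = $2818.04 − $441.55 = $2376.49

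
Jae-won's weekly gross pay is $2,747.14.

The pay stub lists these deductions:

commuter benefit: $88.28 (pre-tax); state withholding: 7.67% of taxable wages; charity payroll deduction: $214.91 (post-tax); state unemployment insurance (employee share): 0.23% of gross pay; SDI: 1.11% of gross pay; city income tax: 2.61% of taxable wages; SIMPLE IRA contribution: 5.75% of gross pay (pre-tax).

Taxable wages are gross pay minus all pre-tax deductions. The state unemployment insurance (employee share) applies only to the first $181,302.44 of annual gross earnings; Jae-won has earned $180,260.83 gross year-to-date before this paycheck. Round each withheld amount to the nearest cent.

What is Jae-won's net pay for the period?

SIMPLE IRA contribution: $2,747.14 × 0.0575 = $157.96
Commuter benefit: $88.28
Pre-tax total = $157.96 + $88.28 = $246.24
Taxable wages = $2,747.14 − $246.24 = $2,500.90
City income tax: $2,500.90 × 0.0261 = $65.27
State withholding: $2,500.90 × 0.0767 = $191.82
SDI: $2,747.14 × 0.0111 = $30.49
State unemployment insurance (employee share): only $181,302.44 − $180,260.83 = $1,041.61 of this check is subject → $1,041.61 × 0.0023 = $2.40
Charity payroll deduction: $214.91
Total deductions = $157.96 + $88.28 + $65.27 + $191.82 + $30.49 + $2.40 + $214.91 = $751.13
Net pay = $2,747.14 − $751.13 = $1,996.01

$1,996.01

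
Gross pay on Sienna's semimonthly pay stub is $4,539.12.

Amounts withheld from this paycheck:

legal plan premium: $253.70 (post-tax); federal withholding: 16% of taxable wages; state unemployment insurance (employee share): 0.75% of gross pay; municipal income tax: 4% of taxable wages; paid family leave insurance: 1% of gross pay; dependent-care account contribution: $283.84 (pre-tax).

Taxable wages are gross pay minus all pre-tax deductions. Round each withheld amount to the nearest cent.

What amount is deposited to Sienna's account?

$3,071.10

Dependent-care account contribution: $283.84
Taxable wages = $4,539.12 − $283.84 = $4,255.28
Federal withholding: $4,255.28 × 0.16 = $680.84
Municipal income tax: $4,255.28 × 0.04 = $170.21
Paid family leave insurance: $4,539.12 × 0.01 = $45.39
State unemployment insurance (employee share): $4,539.12 × 0.0075 = $34.04
Legal plan premium: $253.70
Total deductions = $283.84 + $680.84 + $170.21 + $45.39 + $34.04 + $253.70 = $1,468.02
Net pay = $4,539.12 − $1,468.02 = $3,071.10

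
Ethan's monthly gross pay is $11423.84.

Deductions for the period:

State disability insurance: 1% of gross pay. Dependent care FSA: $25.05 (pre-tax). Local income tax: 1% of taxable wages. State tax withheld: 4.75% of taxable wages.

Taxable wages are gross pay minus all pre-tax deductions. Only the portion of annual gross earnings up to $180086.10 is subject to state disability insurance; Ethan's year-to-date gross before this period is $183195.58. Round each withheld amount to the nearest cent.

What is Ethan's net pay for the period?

$10743.36

Dependent care FSA: $25.05
Taxable wages = $11423.84 − $25.05 = $11398.79
Local income tax: $11398.79 × 0.01 = $113.99
State tax withheld: $11398.79 × 0.0475 = $541.44
State disability insurance: annual cap $180086.10 already reached (YTD $183195.58), so $0.00
Total deductions = $25.05 + $113.99 + $541.44 + $0.00 = $680.48
Net pay = $11423.84 − $680.48 = $10743.36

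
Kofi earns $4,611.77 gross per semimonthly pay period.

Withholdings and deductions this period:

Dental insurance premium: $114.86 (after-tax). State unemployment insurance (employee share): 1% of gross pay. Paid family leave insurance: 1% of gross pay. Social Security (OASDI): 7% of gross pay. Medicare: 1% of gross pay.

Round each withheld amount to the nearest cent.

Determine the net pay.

State unemployment insurance (employee share): $4,611.77 × 0.01 = $46.12
Medicare: $4,611.77 × 0.01 = $46.12
Paid family leave insurance: $4,611.77 × 0.01 = $46.12
Social Security (OASDI): $4,611.77 × 0.07 = $322.82
Dental insurance premium: $114.86
Total deductions = $46.12 + $46.12 + $46.12 + $322.82 + $114.86 = $576.04
Net pay = $4,611.77 − $576.04 = $4,035.73

$4,035.73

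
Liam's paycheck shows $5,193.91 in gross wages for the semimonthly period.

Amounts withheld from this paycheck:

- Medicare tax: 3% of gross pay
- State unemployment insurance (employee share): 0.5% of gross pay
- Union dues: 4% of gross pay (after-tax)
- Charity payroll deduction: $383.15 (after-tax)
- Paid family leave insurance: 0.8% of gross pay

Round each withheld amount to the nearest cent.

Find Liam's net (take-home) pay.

$4,379.66

State unemployment insurance (employee share): $5,193.91 × 0.005 = $25.97
Paid family leave insurance: $5,193.91 × 0.008 = $41.55
Medicare tax: $5,193.91 × 0.03 = $155.82
Union dues: $5,193.91 × 0.04 = $207.76
Charity payroll deduction: $383.15
Total deductions = $25.97 + $41.55 + $155.82 + $207.76 + $383.15 = $814.25
Net pay = $5,193.91 − $814.25 = $4,379.66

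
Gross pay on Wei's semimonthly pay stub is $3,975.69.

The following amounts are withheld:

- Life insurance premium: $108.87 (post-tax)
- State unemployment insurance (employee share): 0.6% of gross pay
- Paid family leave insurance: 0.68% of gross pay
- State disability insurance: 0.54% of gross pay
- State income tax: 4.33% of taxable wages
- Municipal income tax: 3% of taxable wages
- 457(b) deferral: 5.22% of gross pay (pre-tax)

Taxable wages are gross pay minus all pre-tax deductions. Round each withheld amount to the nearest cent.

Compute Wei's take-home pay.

457(b) deferral: $3,975.69 × 0.0522 = $207.53
Taxable wages = $3,975.69 − $207.53 = $3,768.16
State income tax: $3,768.16 × 0.0433 = $163.16
Municipal income tax: $3,768.16 × 0.03 = $113.04
State disability insurance: $3,975.69 × 0.0054 = $21.47
State unemployment insurance (employee share): $3,975.69 × 0.006 = $23.85
Paid family leave insurance: $3,975.69 × 0.0068 = $27.03
Life insurance premium: $108.87
Total deductions = $207.53 + $163.16 + $113.04 + $21.47 + $23.85 + $27.03 + $108.87 = $664.95
Net pay = $3,975.69 − $664.95 = $3,310.74

$3,310.74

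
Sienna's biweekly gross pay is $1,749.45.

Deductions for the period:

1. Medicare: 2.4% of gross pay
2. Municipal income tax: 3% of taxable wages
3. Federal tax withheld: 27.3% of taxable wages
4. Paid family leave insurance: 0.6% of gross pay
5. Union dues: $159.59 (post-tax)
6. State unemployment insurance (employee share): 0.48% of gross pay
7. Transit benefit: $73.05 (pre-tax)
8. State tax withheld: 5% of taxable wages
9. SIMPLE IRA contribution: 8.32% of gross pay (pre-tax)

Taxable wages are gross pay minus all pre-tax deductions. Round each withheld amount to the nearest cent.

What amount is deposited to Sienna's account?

Transit benefit: $73.05
SIMPLE IRA contribution: $1,749.45 × 0.0832 = $145.55
Pre-tax total = $73.05 + $145.55 = $218.60
Taxable wages = $1,749.45 − $218.60 = $1,530.85
Federal tax withheld: $1,530.85 × 0.273 = $417.92
Municipal income tax: $1,530.85 × 0.03 = $45.93
State tax withheld: $1,530.85 × 0.05 = $76.54
Medicare: $1,749.45 × 0.024 = $41.99
Paid family leave insurance: $1,749.45 × 0.006 = $10.50
State unemployment insurance (employee share): $1,749.45 × 0.0048 = $8.40
Union dues: $159.59
Total deductions = $73.05 + $145.55 + $417.92 + $45.93 + $76.54 + $41.99 + $10.50 + $8.40 + $159.59 = $979.47
Net pay = $1,749.45 − $979.47 = $769.98

$769.98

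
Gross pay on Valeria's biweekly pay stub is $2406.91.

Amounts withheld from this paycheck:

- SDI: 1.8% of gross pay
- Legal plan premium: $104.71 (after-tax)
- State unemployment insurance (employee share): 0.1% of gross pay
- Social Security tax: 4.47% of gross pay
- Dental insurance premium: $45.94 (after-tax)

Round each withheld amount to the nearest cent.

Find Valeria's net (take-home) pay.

$2102.94

Social Security tax: $2406.91 × 0.0447 = $107.59
State unemployment insurance (employee share): $2406.91 × 0.001 = $2.41
SDI: $2406.91 × 0.018 = $43.32
Dental insurance premium: $45.94
Legal plan premium: $104.71
Total deductions = $107.59 + $2.41 + $43.32 + $45.94 + $104.71 = $303.97
Net pay = $2406.91 − $303.97 = $2102.94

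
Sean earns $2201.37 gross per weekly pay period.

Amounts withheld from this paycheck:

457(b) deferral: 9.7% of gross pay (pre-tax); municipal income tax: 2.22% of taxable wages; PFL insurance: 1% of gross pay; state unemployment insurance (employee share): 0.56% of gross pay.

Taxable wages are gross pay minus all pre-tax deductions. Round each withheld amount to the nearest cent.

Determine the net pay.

457(b) deferral: $2201.37 × 0.097 = $213.53
Taxable wages = $2201.37 − $213.53 = $1987.84
Municipal income tax: $1987.84 × 0.0222 = $44.13
State unemployment insurance (employee share): $2201.37 × 0.0056 = $12.33
PFL insurance: $2201.37 × 0.01 = $22.01
Total deductions = $213.53 + $44.13 + $12.33 + $22.01 = $292.00
Net pay = $2201.37 − $292.00 = $1909.37

$1909.37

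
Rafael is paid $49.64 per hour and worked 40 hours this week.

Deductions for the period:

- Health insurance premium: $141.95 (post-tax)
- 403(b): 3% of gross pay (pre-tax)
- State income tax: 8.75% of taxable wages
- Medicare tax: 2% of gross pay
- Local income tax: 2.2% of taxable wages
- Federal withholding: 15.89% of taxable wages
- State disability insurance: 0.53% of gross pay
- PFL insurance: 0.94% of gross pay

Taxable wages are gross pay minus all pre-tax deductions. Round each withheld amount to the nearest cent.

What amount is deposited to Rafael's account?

Gross pay: 40 × $49.64 = $1985.60
403(b): $1985.60 × 0.03 = $59.57
Taxable wages = $1985.60 − $59.57 = $1926.03
Local income tax: $1926.03 × 0.022 = $42.37
State income tax: $1926.03 × 0.0875 = $168.53
Federal withholding: $1926.03 × 0.1589 = $306.05
Medicare tax: $1985.60 × 0.02 = $39.71
PFL insurance: $1985.60 × 0.0094 = $18.66
State disability insurance: $1985.60 × 0.0053 = $10.52
Health insurance premium: $141.95
Total deductions = $59.57 + $42.37 + $168.53 + $306.05 + $39.71 + $18.66 + $10.52 + $141.95 = $787.36
Net pay = $1985.60 − $787.36 = $1198.24

$1198.24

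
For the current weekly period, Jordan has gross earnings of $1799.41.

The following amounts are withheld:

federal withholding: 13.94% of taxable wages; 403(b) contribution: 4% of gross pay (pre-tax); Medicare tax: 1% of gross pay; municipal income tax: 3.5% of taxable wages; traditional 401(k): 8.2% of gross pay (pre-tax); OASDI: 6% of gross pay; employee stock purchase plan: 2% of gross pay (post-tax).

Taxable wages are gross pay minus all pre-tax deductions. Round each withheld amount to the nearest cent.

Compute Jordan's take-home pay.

Traditional 401(k): $1799.41 × 0.082 = $147.55
403(b) contribution: $1799.41 × 0.04 = $71.98
Pre-tax total = $147.55 + $71.98 = $219.53
Taxable wages = $1799.41 − $219.53 = $1579.88
Federal withholding: $1579.88 × 0.1394 = $220.24
Municipal income tax: $1579.88 × 0.035 = $55.30
Medicare tax: $1799.41 × 0.01 = $17.99
OASDI: $1799.41 × 0.06 = $107.96
Employee stock purchase plan: $1799.41 × 0.02 = $35.99
Total deductions = $147.55 + $71.98 + $220.24 + $55.30 + $17.99 + $107.96 + $35.99 = $657.01
Net pay = $1799.41 − $657.01 = $1142.40

$1142.40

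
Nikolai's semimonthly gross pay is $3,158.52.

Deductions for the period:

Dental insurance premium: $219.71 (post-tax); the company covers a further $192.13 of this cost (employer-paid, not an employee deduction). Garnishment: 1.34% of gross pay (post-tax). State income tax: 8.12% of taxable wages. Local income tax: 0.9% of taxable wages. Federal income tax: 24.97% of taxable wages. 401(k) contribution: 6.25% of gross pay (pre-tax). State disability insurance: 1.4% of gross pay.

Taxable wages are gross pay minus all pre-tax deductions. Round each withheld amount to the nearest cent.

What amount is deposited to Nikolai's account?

$1,648.38

401(k) contribution: $3,158.52 × 0.0625 = $197.41
Taxable wages = $3,158.52 − $197.41 = $2,961.11
Federal income tax: $2,961.11 × 0.2497 = $739.39
State income tax: $2,961.11 × 0.0812 = $240.44
Local income tax: $2,961.11 × 0.009 = $26.65
State disability insurance: $3,158.52 × 0.014 = $44.22
Dental insurance premium: $219.71
Garnishment: $3,158.52 × 0.0134 = $42.32
(Employer's $192.13 toward dental insurance premium is not withheld from the employee.)
Total deductions = $197.41 + $739.39 + $240.44 + $26.65 + $44.22 + $219.71 + $42.32 = $1,510.14
Net pay = $3,158.52 − $1,510.14 = $1,648.38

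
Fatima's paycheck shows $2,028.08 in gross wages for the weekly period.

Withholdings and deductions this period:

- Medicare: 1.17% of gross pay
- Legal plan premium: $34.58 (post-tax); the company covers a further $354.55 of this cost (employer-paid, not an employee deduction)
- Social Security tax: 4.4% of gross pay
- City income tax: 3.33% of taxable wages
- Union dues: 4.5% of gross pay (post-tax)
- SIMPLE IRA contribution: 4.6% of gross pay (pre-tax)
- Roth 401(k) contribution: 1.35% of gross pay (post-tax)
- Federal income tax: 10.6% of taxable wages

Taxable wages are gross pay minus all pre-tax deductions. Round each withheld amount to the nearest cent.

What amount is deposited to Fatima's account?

SIMPLE IRA contribution: $2,028.08 × 0.046 = $93.29
Taxable wages = $2,028.08 − $93.29 = $1,934.79
City income tax: $1,934.79 × 0.0333 = $64.43
Federal income tax: $1,934.79 × 0.106 = $205.09
Medicare: $2,028.08 × 0.0117 = $23.73
Social Security tax: $2,028.08 × 0.044 = $89.24
Union dues: $2,028.08 × 0.045 = $91.26
Roth 401(k) contribution: $2,028.08 × 0.0135 = $27.38
Legal plan premium: $34.58
(Employer's $354.55 toward legal plan premium is not withheld from the employee.)
Total deductions = $93.29 + $64.43 + $205.09 + $23.73 + $89.24 + $91.26 + $27.38 + $34.58 = $629.00
Net pay = $2,028.08 − $629.00 = $1,399.08

$1,399.08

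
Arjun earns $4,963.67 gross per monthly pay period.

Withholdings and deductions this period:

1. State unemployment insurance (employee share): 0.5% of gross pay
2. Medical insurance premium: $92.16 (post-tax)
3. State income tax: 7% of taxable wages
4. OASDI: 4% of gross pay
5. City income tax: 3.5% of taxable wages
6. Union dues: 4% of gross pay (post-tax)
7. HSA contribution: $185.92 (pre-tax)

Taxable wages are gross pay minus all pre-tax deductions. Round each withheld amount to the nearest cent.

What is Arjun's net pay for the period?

$3,762.01

HSA contribution: $185.92
Taxable wages = $4,963.67 − $185.92 = $4,777.75
City income tax: $4,777.75 × 0.035 = $167.22
State income tax: $4,777.75 × 0.07 = $334.44
State unemployment insurance (employee share): $4,963.67 × 0.005 = $24.82
OASDI: $4,963.67 × 0.04 = $198.55
Medical insurance premium: $92.16
Union dues: $4,963.67 × 0.04 = $198.55
Total deductions = $185.92 + $167.22 + $334.44 + $24.82 + $198.55 + $92.16 + $198.55 = $1,201.66
Net pay = $4,963.67 − $1,201.66 = $3,762.01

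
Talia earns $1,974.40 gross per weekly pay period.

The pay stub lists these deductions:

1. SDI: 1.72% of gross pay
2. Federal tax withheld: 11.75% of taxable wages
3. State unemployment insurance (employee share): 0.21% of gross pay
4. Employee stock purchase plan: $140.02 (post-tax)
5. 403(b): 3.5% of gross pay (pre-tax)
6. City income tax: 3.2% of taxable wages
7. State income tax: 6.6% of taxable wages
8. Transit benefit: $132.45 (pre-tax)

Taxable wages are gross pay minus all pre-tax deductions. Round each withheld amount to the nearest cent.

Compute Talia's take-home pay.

$1,212.67

Transit benefit: $132.45
403(b): $1,974.40 × 0.035 = $69.10
Pre-tax total = $132.45 + $69.10 = $201.55
Taxable wages = $1,974.40 − $201.55 = $1,772.85
State income tax: $1,772.85 × 0.066 = $117.01
Federal tax withheld: $1,772.85 × 0.1175 = $208.31
City income tax: $1,772.85 × 0.032 = $56.73
State unemployment insurance (employee share): $1,974.40 × 0.0021 = $4.15
SDI: $1,974.40 × 0.0172 = $33.96
Employee stock purchase plan: $140.02
Total deductions = $132.45 + $69.10 + $117.01 + $208.31 + $56.73 + $4.15 + $33.96 + $140.02 = $761.73
Net pay = $1,974.40 − $761.73 = $1,212.67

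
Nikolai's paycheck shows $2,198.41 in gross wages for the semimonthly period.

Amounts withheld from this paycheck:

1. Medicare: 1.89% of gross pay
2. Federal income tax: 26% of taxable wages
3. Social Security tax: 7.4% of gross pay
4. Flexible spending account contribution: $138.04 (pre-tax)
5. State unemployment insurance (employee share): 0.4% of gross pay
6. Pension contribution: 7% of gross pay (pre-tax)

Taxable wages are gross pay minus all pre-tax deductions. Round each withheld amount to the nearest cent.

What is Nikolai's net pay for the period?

$1,197.78

Flexible spending account contribution: $138.04
Pension contribution: $2,198.41 × 0.07 = $153.89
Pre-tax total = $138.04 + $153.89 = $291.93
Taxable wages = $2,198.41 − $291.93 = $1,906.48
Federal income tax: $1,906.48 × 0.26 = $495.68
State unemployment insurance (employee share): $2,198.41 × 0.004 = $8.79
Social Security tax: $2,198.41 × 0.074 = $162.68
Medicare: $2,198.41 × 0.0189 = $41.55
Total deductions = $138.04 + $153.89 + $495.68 + $8.79 + $162.68 + $41.55 = $1,000.63
Net pay = $2,198.41 − $1,000.63 = $1,197.78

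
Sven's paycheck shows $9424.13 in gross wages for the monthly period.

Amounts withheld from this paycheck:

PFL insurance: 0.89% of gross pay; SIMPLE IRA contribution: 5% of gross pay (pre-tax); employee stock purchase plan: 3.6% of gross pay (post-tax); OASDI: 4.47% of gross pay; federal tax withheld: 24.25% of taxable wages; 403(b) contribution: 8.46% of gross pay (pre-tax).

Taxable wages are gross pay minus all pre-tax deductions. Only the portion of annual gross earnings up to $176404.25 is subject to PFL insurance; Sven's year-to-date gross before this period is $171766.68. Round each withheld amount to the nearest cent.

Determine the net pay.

403(b) contribution: $9424.13 × 0.0846 = $797.28
SIMPLE IRA contribution: $9424.13 × 0.05 = $471.21
Pre-tax total = $797.28 + $471.21 = $1268.49
Taxable wages = $9424.13 − $1268.49 = $8155.64
Federal tax withheld: $8155.64 × 0.2425 = $1977.74
OASDI: $9424.13 × 0.0447 = $421.26
PFL insurance: only $176404.25 − $171766.68 = $4637.57 of this check is subject → $4637.57 × 0.0089 = $41.27
Employee stock purchase plan: $9424.13 × 0.036 = $339.27
Total deductions = $797.28 + $471.21 + $1977.74 + $421.26 + $41.27 + $339.27 = $4048.03
Net pay = $9424.13 − $4048.03 = $5376.10

$5376.10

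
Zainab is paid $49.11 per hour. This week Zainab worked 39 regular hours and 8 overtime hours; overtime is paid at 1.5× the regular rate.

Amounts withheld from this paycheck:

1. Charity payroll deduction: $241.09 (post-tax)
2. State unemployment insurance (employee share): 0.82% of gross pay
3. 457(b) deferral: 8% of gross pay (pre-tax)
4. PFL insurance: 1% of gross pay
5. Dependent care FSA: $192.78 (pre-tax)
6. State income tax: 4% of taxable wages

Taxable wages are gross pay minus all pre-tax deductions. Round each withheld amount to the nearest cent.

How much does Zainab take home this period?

$1,740.32

Regular pay: 39 × $49.11 = $1,915.29
Overtime pay: 8 × $49.11 × 1.5 = $589.32
Gross pay = $1,915.29 + $589.32 = $2,504.61
457(b) deferral: $2,504.61 × 0.08 = $200.37
Dependent care FSA: $192.78
Pre-tax total = $200.37 + $192.78 = $393.15
Taxable wages = $2,504.61 − $393.15 = $2,111.46
State income tax: $2,111.46 × 0.04 = $84.46
PFL insurance: $2,504.61 × 0.01 = $25.05
State unemployment insurance (employee share): $2,504.61 × 0.0082 = $20.54
Charity payroll deduction: $241.09
Total deductions = $200.37 + $192.78 + $84.46 + $25.05 + $20.54 + $241.09 = $764.29
Net pay = $2,504.61 − $764.29 = $1,740.32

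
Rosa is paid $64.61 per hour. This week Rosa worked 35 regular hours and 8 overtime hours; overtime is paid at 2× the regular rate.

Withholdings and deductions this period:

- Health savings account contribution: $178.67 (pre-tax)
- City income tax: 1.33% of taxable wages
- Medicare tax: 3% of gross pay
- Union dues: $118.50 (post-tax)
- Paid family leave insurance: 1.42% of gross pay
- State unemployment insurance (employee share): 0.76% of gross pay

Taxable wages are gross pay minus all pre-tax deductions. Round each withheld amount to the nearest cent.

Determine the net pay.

$2785.81

Regular pay: 35 × $64.61 = $2261.35
Overtime pay: 8 × $64.61 × 2 = $1033.76
Gross pay = $2261.35 + $1033.76 = $3295.11
Health savings account contribution: $178.67
Taxable wages = $3295.11 − $178.67 = $3116.44
City income tax: $3116.44 × 0.0133 = $41.45
Paid family leave insurance: $3295.11 × 0.0142 = $46.79
Medicare tax: $3295.11 × 0.03 = $98.85
State unemployment insurance (employee share): $3295.11 × 0.0076 = $25.04
Union dues: $118.50
Total deductions = $178.67 + $41.45 + $46.79 + $98.85 + $25.04 + $118.50 = $509.30
Net pay = $3295.11 − $509.30 = $2785.81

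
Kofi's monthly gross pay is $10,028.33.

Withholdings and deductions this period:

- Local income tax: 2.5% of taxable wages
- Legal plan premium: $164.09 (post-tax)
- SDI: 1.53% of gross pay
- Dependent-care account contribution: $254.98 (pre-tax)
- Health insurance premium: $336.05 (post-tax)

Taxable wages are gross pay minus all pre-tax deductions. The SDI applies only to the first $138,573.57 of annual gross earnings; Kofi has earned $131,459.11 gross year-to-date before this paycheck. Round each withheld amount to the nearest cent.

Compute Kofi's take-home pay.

$8,920.03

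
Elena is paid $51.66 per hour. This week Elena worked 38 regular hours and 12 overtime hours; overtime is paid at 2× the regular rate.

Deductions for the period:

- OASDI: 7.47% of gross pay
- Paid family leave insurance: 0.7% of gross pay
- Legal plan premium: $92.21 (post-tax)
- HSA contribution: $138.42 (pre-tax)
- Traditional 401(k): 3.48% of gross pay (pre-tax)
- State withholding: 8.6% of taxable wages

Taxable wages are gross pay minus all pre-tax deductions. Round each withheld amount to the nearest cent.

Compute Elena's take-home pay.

Regular pay: 38 × $51.66 = $1,963.08
Overtime pay: 12 × $51.66 × 2 = $1,239.84
Gross pay = $1,963.08 + $1,239.84 = $3,202.92
Traditional 401(k): $3,202.92 × 0.0348 = $111.46
HSA contribution: $138.42
Pre-tax total = $111.46 + $138.42 = $249.88
Taxable wages = $3,202.92 − $249.88 = $2,953.04
State withholding: $2,953.04 × 0.086 = $253.96
OASDI: $3,202.92 × 0.0747 = $239.26
Paid family leave insurance: $3,202.92 × 0.007 = $22.42
Legal plan premium: $92.21
Total deductions = $111.46 + $138.42 + $253.96 + $239.26 + $22.42 + $92.21 = $857.73
Net pay = $3,202.92 − $857.73 = $2,345.19

$2,345.19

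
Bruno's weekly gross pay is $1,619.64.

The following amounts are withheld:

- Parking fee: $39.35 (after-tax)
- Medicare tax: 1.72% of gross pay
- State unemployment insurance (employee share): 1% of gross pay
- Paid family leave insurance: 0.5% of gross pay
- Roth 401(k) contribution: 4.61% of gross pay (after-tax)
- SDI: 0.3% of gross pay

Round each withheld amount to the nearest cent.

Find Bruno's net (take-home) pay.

State unemployment insurance (employee share): $1,619.64 × 0.01 = $16.20
Paid family leave insurance: $1,619.64 × 0.005 = $8.10
Medicare tax: $1,619.64 × 0.0172 = $27.86
SDI: $1,619.64 × 0.003 = $4.86
Parking fee: $39.35
Roth 401(k) contribution: $1,619.64 × 0.0461 = $74.67
Total deductions = $16.20 + $8.10 + $27.86 + $4.86 + $39.35 + $74.67 = $171.04
Net pay = $1,619.64 − $171.04 = $1,448.60

$1,448.60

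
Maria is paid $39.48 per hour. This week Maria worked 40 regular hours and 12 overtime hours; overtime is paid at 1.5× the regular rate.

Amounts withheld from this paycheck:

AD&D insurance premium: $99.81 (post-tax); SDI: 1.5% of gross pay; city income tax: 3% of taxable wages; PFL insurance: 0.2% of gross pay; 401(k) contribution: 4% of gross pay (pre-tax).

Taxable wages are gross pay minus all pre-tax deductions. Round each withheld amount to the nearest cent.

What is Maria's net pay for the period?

$1,993.56

Regular pay: 40 × $39.48 = $1,579.20
Overtime pay: 12 × $39.48 × 1.5 = $710.64
Gross pay = $1,579.20 + $710.64 = $2,289.84
401(k) contribution: $2,289.84 × 0.04 = $91.59
Taxable wages = $2,289.84 − $91.59 = $2,198.25
City income tax: $2,198.25 × 0.03 = $65.95
SDI: $2,289.84 × 0.015 = $34.35
PFL insurance: $2,289.84 × 0.002 = $4.58
AD&D insurance premium: $99.81
Total deductions = $91.59 + $65.95 + $34.35 + $4.58 + $99.81 = $296.28
Net pay = $2,289.84 − $296.28 = $1,993.56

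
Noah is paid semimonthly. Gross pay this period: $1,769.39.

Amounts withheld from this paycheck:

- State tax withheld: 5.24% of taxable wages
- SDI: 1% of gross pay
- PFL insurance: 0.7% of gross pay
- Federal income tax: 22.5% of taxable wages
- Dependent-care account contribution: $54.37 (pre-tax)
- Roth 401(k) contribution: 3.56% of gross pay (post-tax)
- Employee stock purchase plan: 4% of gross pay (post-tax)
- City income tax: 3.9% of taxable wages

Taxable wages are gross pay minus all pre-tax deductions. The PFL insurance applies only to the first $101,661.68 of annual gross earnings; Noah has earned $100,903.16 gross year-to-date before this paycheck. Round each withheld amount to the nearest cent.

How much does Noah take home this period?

Dependent-care account contribution: $54.37
Taxable wages = $1,769.39 − $54.37 = $1,715.02
Federal income tax: $1,715.02 × 0.225 = $385.88
State tax withheld: $1,715.02 × 0.0524 = $89.87
City income tax: $1,715.02 × 0.039 = $66.89
SDI: $1,769.39 × 0.01 = $17.69
PFL insurance: only $101,661.68 − $100,903.16 = $758.52 of this check is subject → $758.52 × 0.007 = $5.31
Roth 401(k) contribution: $1,769.39 × 0.0356 = $62.99
Employee stock purchase plan: $1,769.39 × 0.04 = $70.78
Total deductions = $54.37 + $385.88 + $89.87 + $66.89 + $17.69 + $5.31 + $62.99 + $70.78 = $753.78
Net pay = $1,769.39 − $753.78 = $1,015.61

$1,015.61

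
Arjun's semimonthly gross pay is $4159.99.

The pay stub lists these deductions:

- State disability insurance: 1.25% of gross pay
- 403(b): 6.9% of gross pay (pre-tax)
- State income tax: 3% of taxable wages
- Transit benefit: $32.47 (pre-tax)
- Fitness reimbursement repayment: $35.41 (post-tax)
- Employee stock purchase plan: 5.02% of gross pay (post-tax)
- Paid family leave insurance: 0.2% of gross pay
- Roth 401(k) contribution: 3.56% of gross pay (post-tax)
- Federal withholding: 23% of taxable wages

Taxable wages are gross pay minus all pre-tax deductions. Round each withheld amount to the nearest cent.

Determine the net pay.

$2389.30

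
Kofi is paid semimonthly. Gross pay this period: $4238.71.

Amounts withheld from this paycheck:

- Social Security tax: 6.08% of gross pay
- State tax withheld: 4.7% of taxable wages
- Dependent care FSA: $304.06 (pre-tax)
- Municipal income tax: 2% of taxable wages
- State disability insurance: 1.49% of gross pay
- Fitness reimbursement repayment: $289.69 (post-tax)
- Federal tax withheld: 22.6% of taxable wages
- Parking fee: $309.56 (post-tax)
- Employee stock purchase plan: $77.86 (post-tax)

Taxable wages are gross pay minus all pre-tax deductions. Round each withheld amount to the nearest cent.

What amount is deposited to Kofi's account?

$1783.82

Dependent care FSA: $304.06
Taxable wages = $4238.71 − $304.06 = $3934.65
Municipal income tax: $3934.65 × 0.02 = $78.69
State tax withheld: $3934.65 × 0.047 = $184.93
Federal tax withheld: $3934.65 × 0.226 = $889.23
State disability insurance: $4238.71 × 0.0149 = $63.16
Social Security tax: $4238.71 × 0.0608 = $257.71
Fitness reimbursement repayment: $289.69
Parking fee: $309.56
Employee stock purchase plan: $77.86
Total deductions = $304.06 + $78.69 + $184.93 + $889.23 + $63.16 + $257.71 + $289.69 + $309.56 + $77.86 = $2454.89
Net pay = $4238.71 − $2454.89 = $1783.82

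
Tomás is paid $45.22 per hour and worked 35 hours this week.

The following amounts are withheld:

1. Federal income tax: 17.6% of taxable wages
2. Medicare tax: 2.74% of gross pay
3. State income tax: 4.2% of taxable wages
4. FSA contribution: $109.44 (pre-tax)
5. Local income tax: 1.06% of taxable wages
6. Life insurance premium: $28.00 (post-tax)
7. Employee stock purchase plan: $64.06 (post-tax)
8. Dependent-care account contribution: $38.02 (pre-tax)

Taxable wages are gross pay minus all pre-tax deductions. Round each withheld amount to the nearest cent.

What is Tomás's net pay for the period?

$971.72

Gross pay: 35 × $45.22 = $1,582.70
Dependent-care account contribution: $38.02
FSA contribution: $109.44
Pre-tax total = $38.02 + $109.44 = $147.46
Taxable wages = $1,582.70 − $147.46 = $1,435.24
State income tax: $1,435.24 × 0.042 = $60.28
Local income tax: $1,435.24 × 0.0106 = $15.21
Federal income tax: $1,435.24 × 0.176 = $252.60
Medicare tax: $1,582.70 × 0.0274 = $43.37
Employee stock purchase plan: $64.06
Life insurance premium: $28.00
Total deductions = $38.02 + $109.44 + $60.28 + $15.21 + $252.60 + $43.37 + $64.06 + $28.00 = $610.98
Net pay = $1,582.70 − $610.98 = $971.72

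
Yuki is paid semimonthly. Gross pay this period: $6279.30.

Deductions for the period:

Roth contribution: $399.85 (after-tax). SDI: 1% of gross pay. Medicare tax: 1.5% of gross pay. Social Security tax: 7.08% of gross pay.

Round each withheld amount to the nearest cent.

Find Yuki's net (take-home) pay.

SDI: $6279.30 × 0.01 = $62.79
Medicare tax: $6279.30 × 0.015 = $94.19
Social Security tax: $6279.30 × 0.0708 = $444.57
Roth contribution: $399.85
Total deductions = $62.79 + $94.19 + $444.57 + $399.85 = $1001.40
Net pay = $6279.30 − $1001.40 = $5277.90

$5277.90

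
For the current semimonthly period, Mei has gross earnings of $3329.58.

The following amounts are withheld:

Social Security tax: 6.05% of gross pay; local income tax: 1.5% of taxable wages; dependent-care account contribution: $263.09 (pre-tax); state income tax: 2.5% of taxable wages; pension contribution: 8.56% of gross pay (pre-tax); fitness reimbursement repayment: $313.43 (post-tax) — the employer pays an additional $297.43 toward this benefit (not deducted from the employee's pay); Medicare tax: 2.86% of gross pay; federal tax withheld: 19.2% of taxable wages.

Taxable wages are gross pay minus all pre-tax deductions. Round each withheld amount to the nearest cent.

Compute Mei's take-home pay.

$1526.08

Pension contribution: $3329.58 × 0.0856 = $285.01
Dependent-care account contribution: $263.09
Pre-tax total = $285.01 + $263.09 = $548.10
Taxable wages = $3329.58 − $548.10 = $2781.48
State income tax: $2781.48 × 0.025 = $69.54
Local income tax: $2781.48 × 0.015 = $41.72
Federal tax withheld: $2781.48 × 0.192 = $534.04
Medicare tax: $3329.58 × 0.0286 = $95.23
Social Security tax: $3329.58 × 0.0605 = $201.44
Fitness reimbursement repayment: $313.43
(Employer's $297.43 toward fitness reimbursement repayment is not withheld from the employee.)
Total deductions = $285.01 + $263.09 + $69.54 + $41.72 + $534.04 + $95.23 + $201.44 + $313.43 = $1803.50
Net pay = $3329.58 − $1803.50 = $1526.08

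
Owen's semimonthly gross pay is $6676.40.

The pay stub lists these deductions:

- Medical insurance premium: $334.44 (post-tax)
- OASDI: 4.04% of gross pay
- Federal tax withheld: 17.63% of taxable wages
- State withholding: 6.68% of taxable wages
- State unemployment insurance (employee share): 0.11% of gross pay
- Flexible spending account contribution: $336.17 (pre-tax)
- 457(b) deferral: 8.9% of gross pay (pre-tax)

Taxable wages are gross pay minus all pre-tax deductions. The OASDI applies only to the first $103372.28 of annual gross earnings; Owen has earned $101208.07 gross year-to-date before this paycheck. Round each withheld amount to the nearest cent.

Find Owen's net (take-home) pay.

Flexible spending account contribution: $336.17
457(b) deferral: $6676.40 × 0.089 = $594.20
Pre-tax total = $336.17 + $594.20 = $930.37
Taxable wages = $6676.40 − $930.37 = $5746.03
Federal tax withheld: $5746.03 × 0.1763 = $1013.03
State withholding: $5746.03 × 0.0668 = $383.83
OASDI: only $103372.28 − $101208.07 = $2164.21 of this check is subject → $2164.21 × 0.0404 = $87.43
State unemployment insurance (employee share): $6676.40 × 0.0011 = $7.34
Medical insurance premium: $334.44
Total deductions = $336.17 + $594.20 + $1013.03 + $383.83 + $87.43 + $7.34 + $334.44 = $2756.44
Net pay = $6676.40 − $2756.44 = $3919.96

$3919.96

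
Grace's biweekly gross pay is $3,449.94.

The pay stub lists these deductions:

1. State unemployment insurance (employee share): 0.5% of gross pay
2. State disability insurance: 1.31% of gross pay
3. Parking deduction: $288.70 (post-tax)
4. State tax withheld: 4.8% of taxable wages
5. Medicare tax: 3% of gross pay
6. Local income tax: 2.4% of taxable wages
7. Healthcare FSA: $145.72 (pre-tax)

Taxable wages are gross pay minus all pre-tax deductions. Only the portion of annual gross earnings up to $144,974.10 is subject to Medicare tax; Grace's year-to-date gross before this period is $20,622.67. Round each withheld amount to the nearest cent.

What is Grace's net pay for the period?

Healthcare FSA: $145.72
Taxable wages = $3,449.94 − $145.72 = $3,304.22
Local income tax: $3,304.22 × 0.024 = $79.30
State tax withheld: $3,304.22 × 0.048 = $158.60
Medicare tax: cap not yet reached, full $3,449.94 is subject → $3,449.94 × 0.03 = $103.50
State unemployment insurance (employee share): $3,449.94 × 0.005 = $17.25
State disability insurance: $3,449.94 × 0.0131 = $45.19
Parking deduction: $288.70
Total deductions = $145.72 + $79.30 + $158.60 + $103.50 + $17.25 + $45.19 + $288.70 = $838.26
Net pay = $3,449.94 − $838.26 = $2,611.68

$2,611.68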